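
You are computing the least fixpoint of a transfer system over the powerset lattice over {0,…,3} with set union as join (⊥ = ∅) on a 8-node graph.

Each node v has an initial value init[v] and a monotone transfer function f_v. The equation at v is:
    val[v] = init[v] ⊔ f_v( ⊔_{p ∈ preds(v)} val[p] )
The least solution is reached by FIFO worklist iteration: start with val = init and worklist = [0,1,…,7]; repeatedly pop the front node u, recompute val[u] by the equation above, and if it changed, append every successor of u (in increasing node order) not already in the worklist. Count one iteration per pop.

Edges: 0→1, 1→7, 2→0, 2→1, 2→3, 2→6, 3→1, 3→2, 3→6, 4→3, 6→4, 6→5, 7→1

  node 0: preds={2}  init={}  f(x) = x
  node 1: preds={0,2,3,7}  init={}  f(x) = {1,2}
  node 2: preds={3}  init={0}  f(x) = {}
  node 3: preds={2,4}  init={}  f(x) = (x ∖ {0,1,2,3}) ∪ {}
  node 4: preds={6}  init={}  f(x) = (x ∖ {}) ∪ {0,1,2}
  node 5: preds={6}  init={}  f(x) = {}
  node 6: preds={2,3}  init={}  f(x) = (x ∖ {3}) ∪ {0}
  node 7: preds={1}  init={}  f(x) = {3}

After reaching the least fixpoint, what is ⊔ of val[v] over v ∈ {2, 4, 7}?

{0,1,2,3}

Worklist (12 pops):
  #1 pop 0: in={0} → {0} (was {}); enqueue []
  #2 pop 1: in={0} → {1,2} (was {}); enqueue []
  #3 pop 2: in={} → {0} (no change)
  #4 pop 3: in={0} → {} (no change)
  #5 pop 4: in={} → {0,1,2} (was {}); enqueue [3]
  #6 pop 5: in={} → {} (no change)
  #7 pop 6: in={0} → {0} (was {}); enqueue [4,5]
  #8 pop 7: in={1,2} → {3} (was {}); enqueue [1]
  #9 pop 3: in={0,1,2} → {} (no change)
  #10 pop 4: in={0} → {0,1,2} (no change)
  #11 pop 5: in={0} → {} (no change)
  #12 pop 1: in={0,3} → {1,2} (no change)

Fixpoint:
  val[0] = {0}
  val[1] = {1,2}
  val[2] = {0}
  val[3] = {}
  val[4] = {0,1,2}
  val[5] = {}
  val[6] = {0}
  val[7] = {3}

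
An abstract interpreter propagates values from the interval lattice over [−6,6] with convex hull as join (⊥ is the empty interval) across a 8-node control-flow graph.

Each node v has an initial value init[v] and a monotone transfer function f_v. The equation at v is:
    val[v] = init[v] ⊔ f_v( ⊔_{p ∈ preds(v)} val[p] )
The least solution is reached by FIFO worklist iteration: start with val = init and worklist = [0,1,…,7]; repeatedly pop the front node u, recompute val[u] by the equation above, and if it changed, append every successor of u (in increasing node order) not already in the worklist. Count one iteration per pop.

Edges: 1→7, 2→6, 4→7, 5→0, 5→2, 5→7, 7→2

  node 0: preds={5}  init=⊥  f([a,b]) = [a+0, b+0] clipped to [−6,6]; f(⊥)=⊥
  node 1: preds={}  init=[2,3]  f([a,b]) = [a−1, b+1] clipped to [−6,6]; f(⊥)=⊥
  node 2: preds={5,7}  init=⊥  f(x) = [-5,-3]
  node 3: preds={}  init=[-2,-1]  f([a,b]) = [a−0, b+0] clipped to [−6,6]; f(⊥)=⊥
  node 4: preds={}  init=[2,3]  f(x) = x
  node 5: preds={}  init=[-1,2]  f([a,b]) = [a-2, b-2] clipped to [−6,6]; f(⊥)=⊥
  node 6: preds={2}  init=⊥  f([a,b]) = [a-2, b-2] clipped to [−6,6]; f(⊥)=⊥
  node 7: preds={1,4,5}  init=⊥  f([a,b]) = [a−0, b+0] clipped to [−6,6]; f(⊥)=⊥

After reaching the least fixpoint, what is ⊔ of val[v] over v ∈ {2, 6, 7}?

[-6,3]

Iteration log — 9 steps:
  step 1. node 0  ⊔preds=[-1,2]  new=[-1,2]  old=⊥  +wl: 
  step 2. node 1  ⊔preds=⊥  new=[2,3]  stable
  step 3. node 2  ⊔preds=[-1,2]  new=[-5,-3]  old=⊥  +wl: 
  step 4. node 3  ⊔preds=⊥  new=[-2,-1]  stable
  step 5. node 4  ⊔preds=⊥  new=[2,3]  stable
  step 6. node 5  ⊔preds=⊥  new=[-1,2]  stable
  step 7. node 6  ⊔preds=[-5,-3]  new=[-6,-5]  old=⊥  +wl: 
  step 8. node 7  ⊔preds=[-1,3]  new=[-1,3]  old=⊥  +wl: 2
  step 9. node 2  ⊔preds=[-1,3]  new=[-5,-3]  stable

Least fixpoint reached:
  node 0: [-1,2]
  node 1: [2,3]
  node 2: [-5,-3]
  node 3: [-2,-1]
  node 4: [2,3]
  node 5: [-1,2]
  node 6: [-6,-5]
  node 7: [-1,3]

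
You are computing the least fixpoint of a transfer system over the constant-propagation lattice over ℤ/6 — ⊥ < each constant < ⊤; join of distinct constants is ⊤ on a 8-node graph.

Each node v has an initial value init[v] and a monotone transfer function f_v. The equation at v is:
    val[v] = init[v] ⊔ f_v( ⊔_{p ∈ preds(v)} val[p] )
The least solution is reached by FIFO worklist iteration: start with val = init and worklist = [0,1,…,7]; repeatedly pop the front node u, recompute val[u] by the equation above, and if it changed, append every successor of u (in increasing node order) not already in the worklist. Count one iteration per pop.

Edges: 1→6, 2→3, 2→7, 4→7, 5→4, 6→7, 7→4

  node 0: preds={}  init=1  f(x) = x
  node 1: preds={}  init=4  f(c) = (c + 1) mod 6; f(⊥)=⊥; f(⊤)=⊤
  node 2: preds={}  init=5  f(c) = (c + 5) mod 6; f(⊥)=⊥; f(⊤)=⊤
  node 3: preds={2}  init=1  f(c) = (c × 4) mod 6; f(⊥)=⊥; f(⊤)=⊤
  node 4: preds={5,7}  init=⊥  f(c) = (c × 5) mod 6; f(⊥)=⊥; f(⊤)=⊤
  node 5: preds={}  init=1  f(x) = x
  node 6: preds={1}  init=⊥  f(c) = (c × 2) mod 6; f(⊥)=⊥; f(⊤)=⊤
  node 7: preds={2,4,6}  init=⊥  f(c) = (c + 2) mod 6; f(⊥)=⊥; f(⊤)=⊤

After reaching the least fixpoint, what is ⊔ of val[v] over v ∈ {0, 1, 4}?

Trace (10 dequeues):
  [1] u=0 | in ⊥ | out 1 | ==
  [2] u=1 | in ⊥ | out 4 | ==
  [3] u=2 | in ⊥ | out 5 | ==
  [4] u=3 | in 5 | out ⊤ | prev 1 | push {}
  [5] u=4 | in 1 | out 5 | prev ⊥ | push {}
  [6] u=5 | in ⊥ | out 1 | ==
  [7] u=6 | in 4 | out 2 | prev ⊥ | push {}
  [8] u=7 | in ⊤ | out ⊤ | prev ⊥ | push {4}
  [9] u=4 | in ⊤ | out ⊤ | prev 5 | push {7}
  [10] u=7 | in ⊤ | out ⊤ | ==

Converged values:
  [0] 1
  [1] 4
  [2] 5
  [3] ⊤
  [4] ⊤
  [5] 1
  [6] 2
  [7] ⊤

⊤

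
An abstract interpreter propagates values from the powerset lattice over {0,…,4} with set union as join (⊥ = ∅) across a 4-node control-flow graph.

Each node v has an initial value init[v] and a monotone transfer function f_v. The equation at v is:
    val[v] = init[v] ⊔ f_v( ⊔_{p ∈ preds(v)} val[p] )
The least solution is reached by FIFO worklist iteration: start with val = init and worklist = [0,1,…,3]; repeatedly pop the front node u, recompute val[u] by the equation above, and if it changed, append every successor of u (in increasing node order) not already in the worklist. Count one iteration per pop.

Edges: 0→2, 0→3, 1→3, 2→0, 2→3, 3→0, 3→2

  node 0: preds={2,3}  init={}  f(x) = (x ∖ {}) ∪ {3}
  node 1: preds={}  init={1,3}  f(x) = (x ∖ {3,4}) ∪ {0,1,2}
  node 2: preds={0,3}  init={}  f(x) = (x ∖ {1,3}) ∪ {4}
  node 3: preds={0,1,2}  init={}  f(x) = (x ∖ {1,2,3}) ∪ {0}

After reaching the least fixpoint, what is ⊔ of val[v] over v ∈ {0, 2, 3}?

{0,3,4}

Trace (8 dequeues):
  [1] u=0 | in {} | out {3} | prev {} | push {}
  [2] u=1 | in {} | out {0,1,2,3} | prev {1,3} | push {}
  [3] u=2 | in {3} | out {4} | prev {} | push {0}
  [4] u=3 | in {0,1,2,3,4} | out {0,4} | prev {} | push {2}
  [5] u=0 | in {0,4} | out {0,3,4} | prev {3} | push {3}
  [6] u=2 | in {0,3,4} | out {0,4} | prev {4} | push {0}
  [7] u=3 | in {0,1,2,3,4} | out {0,4} | ==
  [8] u=0 | in {0,4} | out {0,3,4} | ==

Converged values:
  [0] {0,3,4}
  [1] {0,1,2,3}
  [2] {0,4}
  [3] {0,4}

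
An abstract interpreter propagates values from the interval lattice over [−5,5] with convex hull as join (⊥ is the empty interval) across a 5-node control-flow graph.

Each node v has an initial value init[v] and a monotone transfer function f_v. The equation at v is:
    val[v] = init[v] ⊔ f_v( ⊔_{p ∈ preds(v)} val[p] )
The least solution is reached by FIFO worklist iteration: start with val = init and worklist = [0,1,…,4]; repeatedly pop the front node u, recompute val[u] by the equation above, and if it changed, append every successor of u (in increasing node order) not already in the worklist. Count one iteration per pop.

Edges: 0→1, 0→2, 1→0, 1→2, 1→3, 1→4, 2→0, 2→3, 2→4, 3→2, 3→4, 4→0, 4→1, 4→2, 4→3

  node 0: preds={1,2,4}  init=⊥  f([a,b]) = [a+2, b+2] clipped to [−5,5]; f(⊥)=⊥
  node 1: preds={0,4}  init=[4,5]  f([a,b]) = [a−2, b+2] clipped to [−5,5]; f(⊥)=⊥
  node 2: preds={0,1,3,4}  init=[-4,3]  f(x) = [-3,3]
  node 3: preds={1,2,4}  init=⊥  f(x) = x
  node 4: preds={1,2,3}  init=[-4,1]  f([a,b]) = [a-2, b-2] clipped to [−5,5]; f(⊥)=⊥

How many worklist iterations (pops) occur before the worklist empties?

Iteration log — 9 steps:
  step 1. node 0  ⊔preds=[-4,5]  new=[-2,5]  old=⊥  +wl: 
  step 2. node 1  ⊔preds=[-4,5]  new=[-5,5]  old=[4,5]  +wl: 0
  step 3. node 2  ⊔preds=[-5,5]  new=[-4,3]  stable
  step 4. node 3  ⊔preds=[-5,5]  new=[-5,5]  old=⊥  +wl: 2
  step 5. node 4  ⊔preds=[-5,5]  new=[-5,3]  old=[-4,1]  +wl: 1,3
  step 6. node 0  ⊔preds=[-5,5]  new=[-3,5]  old=[-2,5]  +wl: 
  step 7. node 2  ⊔preds=[-5,5]  new=[-4,3]  stable
  step 8. node 1  ⊔preds=[-5,5]  new=[-5,5]  stable
  step 9. node 3  ⊔preds=[-5,5]  new=[-5,5]  stable

Least fixpoint reached:
  node 0: [-3,5]
  node 1: [-5,5]
  node 2: [-4,3]
  node 3: [-5,5]
  node 4: [-5,3]

9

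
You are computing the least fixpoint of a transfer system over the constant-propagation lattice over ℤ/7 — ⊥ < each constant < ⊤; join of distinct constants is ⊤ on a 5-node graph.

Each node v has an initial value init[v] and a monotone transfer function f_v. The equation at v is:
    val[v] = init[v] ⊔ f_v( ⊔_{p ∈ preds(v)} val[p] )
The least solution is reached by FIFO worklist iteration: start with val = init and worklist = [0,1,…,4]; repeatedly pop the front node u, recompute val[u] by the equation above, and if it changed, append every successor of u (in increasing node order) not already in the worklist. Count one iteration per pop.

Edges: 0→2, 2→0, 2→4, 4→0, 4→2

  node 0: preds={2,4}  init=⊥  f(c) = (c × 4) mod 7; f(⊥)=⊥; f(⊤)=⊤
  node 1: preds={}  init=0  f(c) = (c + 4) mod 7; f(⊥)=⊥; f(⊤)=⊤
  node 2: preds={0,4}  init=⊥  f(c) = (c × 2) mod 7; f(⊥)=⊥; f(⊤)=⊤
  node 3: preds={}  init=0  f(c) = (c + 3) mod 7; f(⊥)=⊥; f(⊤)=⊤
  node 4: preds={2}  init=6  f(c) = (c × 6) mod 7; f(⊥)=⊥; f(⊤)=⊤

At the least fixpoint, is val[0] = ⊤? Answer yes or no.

yes

Iteration log — 7 steps:
  step 1. node 0  ⊔preds=6  new=3  old=⊥  +wl: 
  step 2. node 1  ⊔preds=⊥  new=0  stable
  step 3. node 2  ⊔preds=⊤  new=⊤  old=⊥  +wl: 0
  step 4. node 3  ⊔preds=⊥  new=0  stable
  step 5. node 4  ⊔preds=⊤  new=⊤  old=6  +wl: 2
  step 6. node 0  ⊔preds=⊤  new=⊤  old=3  +wl: 
  step 7. node 2  ⊔preds=⊤  new=⊤  stable

Least fixpoint reached:
  node 0: ⊤
  node 1: 0
  node 2: ⊤
  node 3: 0
  node 4: ⊤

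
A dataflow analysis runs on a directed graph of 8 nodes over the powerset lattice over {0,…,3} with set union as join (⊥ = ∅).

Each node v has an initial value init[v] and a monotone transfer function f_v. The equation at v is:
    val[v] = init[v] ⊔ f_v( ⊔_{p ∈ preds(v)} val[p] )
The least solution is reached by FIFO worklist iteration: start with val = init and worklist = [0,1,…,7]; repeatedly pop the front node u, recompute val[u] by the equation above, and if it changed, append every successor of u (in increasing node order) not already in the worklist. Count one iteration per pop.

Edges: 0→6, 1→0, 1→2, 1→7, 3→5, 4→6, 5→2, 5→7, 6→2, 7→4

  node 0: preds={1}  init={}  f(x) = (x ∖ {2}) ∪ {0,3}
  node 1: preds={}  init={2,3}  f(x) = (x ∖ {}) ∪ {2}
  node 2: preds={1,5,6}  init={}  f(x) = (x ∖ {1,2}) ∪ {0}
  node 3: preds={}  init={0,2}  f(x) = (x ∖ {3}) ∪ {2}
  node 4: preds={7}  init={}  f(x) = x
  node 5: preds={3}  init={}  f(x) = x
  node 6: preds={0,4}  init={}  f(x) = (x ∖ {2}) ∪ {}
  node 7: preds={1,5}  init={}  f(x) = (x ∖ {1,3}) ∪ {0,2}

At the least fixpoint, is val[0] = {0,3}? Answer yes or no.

Worklist (11 pops):
  #1 pop 0: in={2,3} → {0,3} (was {}); enqueue []
  #2 pop 1: in={} → {2,3} (no change)
  #3 pop 2: in={2,3} → {0,3} (was {}); enqueue []
  #4 pop 3: in={} → {0,2} (no change)
  #5 pop 4: in={} → {} (no change)
  #6 pop 5: in={0,2} → {0,2} (was {}); enqueue [2]
  #7 pop 6: in={0,3} → {0,3} (was {}); enqueue []
  #8 pop 7: in={0,2,3} → {0,2} (was {}); enqueue [4]
  #9 pop 2: in={0,2,3} → {0,3} (no change)
  #10 pop 4: in={0,2} → {0,2} (was {}); enqueue [6]
  #11 pop 6: in={0,2,3} → {0,3} (no change)

Fixpoint:
  val[0] = {0,3}
  val[1] = {2,3}
  val[2] = {0,3}
  val[3] = {0,2}
  val[4] = {0,2}
  val[5] = {0,2}
  val[6] = {0,3}
  val[7] = {0,2}

yes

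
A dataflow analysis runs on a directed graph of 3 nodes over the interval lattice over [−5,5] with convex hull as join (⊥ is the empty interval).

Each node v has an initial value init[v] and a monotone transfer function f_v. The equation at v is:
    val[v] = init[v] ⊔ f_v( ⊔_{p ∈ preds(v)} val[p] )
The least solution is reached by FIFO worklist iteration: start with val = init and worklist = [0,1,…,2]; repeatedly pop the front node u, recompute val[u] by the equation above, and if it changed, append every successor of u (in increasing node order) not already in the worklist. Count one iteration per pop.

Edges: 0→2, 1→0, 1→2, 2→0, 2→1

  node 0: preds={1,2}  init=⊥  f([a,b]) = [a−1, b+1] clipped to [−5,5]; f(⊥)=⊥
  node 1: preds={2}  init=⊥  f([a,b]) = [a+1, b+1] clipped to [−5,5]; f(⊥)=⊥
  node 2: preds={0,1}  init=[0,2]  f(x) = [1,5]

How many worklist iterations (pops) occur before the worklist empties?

7

Worklist (7 pops):
  #1 pop 0: in=[0,2] → [-1,3] (was ⊥); enqueue []
  #2 pop 1: in=[0,2] → [1,3] (was ⊥); enqueue [0]
  #3 pop 2: in=[-1,3] → [0,5] (was [0,2]); enqueue [1]
  #4 pop 0: in=[0,5] → [-1,5] (was [-1,3]); enqueue [2]
  #5 pop 1: in=[0,5] → [1,5] (was [1,3]); enqueue [0]
  #6 pop 2: in=[-1,5] → [0,5] (no change)
  #7 pop 0: in=[0,5] → [-1,5] (no change)

Fixpoint:
  val[0] = [-1,5]
  val[1] = [1,5]
  val[2] = [0,5]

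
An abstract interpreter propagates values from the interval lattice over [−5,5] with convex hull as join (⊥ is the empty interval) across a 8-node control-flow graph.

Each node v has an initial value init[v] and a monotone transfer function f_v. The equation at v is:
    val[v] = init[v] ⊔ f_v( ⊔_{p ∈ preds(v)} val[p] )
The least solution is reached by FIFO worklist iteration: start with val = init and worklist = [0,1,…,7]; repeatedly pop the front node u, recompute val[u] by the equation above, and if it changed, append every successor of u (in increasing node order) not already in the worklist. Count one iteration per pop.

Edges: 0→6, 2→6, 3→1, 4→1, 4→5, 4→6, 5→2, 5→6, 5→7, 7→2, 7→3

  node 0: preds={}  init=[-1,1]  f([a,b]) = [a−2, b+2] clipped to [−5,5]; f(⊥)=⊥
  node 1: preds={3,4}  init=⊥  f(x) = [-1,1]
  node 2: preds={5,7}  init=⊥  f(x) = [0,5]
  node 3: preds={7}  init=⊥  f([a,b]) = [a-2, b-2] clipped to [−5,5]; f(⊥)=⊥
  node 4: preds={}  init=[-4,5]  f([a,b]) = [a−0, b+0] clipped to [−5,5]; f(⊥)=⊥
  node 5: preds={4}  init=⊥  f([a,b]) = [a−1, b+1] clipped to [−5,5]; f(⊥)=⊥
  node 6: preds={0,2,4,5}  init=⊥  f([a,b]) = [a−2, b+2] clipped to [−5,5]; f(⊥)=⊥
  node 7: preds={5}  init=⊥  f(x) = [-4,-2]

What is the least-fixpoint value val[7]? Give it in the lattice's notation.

[-4,-2]

Trace (11 dequeues):
  [1] u=0 | in ⊥ | out [-1,1] | ==
  [2] u=1 | in [-4,5] | out [-1,1] | prev ⊥ | push {}
  [3] u=2 | in ⊥ | out [0,5] | prev ⊥ | push {}
  [4] u=3 | in ⊥ | out ⊥ | ==
  [5] u=4 | in ⊥ | out [-4,5] | ==
  [6] u=5 | in [-4,5] | out [-5,5] | prev ⊥ | push {2}
  [7] u=6 | in [-5,5] | out [-5,5] | prev ⊥ | push {}
  [8] u=7 | in [-5,5] | out [-4,-2] | prev ⊥ | push {3}
  [9] u=2 | in [-5,5] | out [0,5] | ==
  [10] u=3 | in [-4,-2] | out [-5,-4] | prev ⊥ | push {1}
  [11] u=1 | in [-5,5] | out [-1,1] | ==

Converged values:
  [0] [-1,1]
  [1] [-1,1]
  [2] [0,5]
  [3] [-5,-4]
  [4] [-4,5]
  [5] [-5,5]
  [6] [-5,5]
  [7] [-4,-2]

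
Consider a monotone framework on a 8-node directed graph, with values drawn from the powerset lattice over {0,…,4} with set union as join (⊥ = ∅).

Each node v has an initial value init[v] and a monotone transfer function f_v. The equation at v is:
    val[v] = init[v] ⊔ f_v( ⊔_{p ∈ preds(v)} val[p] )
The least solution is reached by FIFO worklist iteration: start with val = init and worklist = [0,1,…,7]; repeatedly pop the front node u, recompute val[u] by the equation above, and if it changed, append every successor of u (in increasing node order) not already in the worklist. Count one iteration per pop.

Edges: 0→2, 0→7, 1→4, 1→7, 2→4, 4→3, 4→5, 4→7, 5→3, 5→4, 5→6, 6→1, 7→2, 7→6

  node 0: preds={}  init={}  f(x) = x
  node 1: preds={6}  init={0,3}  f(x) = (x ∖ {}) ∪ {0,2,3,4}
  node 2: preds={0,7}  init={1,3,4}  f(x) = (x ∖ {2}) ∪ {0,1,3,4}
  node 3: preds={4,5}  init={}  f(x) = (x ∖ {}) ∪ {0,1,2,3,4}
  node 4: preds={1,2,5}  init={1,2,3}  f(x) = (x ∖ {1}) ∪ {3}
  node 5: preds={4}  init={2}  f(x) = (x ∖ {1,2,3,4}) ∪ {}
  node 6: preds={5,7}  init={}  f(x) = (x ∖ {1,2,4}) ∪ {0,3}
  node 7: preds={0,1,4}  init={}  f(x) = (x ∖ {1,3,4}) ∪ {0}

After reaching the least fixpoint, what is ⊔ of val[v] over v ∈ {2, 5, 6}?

{0,1,2,3,4}

Worklist (13 pops):
  #1 pop 0: in={} → {} (no change)
  #2 pop 1: in={} → {0,2,3,4} (was {0,3}); enqueue []
  #3 pop 2: in={} → {0,1,3,4} (was {1,3,4}); enqueue []
  #4 pop 3: in={1,2,3} → {0,1,2,3,4} (was {}); enqueue []
  #5 pop 4: in={0,1,2,3,4} → {0,1,2,3,4} (was {1,2,3}); enqueue [3]
  #6 pop 5: in={0,1,2,3,4} → {0,2} (was {2}); enqueue [4]
  #7 pop 6: in={0,2} → {0,3} (was {}); enqueue [1]
  #8 pop 7: in={0,1,2,3,4} → {0,2} (was {}); enqueue [2,6]
  #9 pop 3: in={0,1,2,3,4} → {0,1,2,3,4} (no change)
  #10 pop 4: in={0,1,2,3,4} → {0,1,2,3,4} (no change)
  #11 pop 1: in={0,3} → {0,2,3,4} (no change)
  #12 pop 2: in={0,2} → {0,1,3,4} (no change)
  #13 pop 6: in={0,2} → {0,3} (no change)

Fixpoint:
  val[0] = {}
  val[1] = {0,2,3,4}
  val[2] = {0,1,3,4}
  val[3] = {0,1,2,3,4}
  val[4] = {0,1,2,3,4}
  val[5] = {0,2}
  val[6] = {0,3}
  val[7] = {0,2}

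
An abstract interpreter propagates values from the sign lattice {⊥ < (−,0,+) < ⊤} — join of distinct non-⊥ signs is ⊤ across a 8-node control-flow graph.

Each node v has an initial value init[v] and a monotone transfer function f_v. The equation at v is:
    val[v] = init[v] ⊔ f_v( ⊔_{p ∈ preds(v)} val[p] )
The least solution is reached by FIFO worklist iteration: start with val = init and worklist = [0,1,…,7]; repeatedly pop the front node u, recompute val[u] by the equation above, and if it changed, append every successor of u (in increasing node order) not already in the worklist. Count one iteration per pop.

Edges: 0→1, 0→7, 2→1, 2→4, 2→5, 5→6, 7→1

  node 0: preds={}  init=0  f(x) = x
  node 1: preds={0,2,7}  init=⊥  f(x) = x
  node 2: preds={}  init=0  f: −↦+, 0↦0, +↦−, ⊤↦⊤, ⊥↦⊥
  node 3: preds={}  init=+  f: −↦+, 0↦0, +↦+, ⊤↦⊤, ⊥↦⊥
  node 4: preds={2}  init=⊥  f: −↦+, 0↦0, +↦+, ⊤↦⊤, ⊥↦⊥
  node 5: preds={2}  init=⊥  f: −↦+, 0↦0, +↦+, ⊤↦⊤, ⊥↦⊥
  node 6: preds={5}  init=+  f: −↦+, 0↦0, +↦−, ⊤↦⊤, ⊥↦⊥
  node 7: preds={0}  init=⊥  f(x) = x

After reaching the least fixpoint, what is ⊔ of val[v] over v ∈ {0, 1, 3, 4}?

Iteration log — 9 steps:
  step 1. node 0  ⊔preds=⊥  new=0  stable
  step 2. node 1  ⊔preds=0  new=0  old=⊥  +wl: 
  step 3. node 2  ⊔preds=⊥  new=0  stable
  step 4. node 3  ⊔preds=⊥  new=+  stable
  step 5. node 4  ⊔preds=0  new=0  old=⊥  +wl: 
  step 6. node 5  ⊔preds=0  new=0  old=⊥  +wl: 
  step 7. node 6  ⊔preds=0  new=⊤  old=+  +wl: 
  step 8. node 7  ⊔preds=0  new=0  old=⊥  +wl: 1
  step 9. node 1  ⊔preds=0  new=0  stable

Least fixpoint reached:
  node 0: 0
  node 1: 0
  node 2: 0
  node 3: +
  node 4: 0
  node 5: 0
  node 6: ⊤
  node 7: 0

⊤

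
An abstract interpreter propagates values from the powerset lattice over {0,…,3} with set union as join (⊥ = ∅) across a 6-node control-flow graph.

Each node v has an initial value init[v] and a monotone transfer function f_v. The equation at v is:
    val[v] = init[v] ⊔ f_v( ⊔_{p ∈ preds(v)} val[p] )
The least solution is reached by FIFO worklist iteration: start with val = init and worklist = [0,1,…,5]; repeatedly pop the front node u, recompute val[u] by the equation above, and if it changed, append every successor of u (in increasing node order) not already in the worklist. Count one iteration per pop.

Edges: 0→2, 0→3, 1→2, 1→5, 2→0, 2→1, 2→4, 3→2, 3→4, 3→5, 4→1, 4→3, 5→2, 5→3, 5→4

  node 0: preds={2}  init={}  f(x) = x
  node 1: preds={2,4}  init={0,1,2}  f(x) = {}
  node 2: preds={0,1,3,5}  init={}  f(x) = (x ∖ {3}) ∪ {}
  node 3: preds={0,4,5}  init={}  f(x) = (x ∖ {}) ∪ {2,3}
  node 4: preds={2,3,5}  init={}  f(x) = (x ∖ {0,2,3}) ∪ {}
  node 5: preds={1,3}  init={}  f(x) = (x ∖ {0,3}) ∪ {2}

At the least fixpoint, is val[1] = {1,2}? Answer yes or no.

Trace (13 dequeues):
  [1] u=0 | in {} | out {} | ==
  [2] u=1 | in {} | out {0,1,2} | ==
  [3] u=2 | in {0,1,2} | out {0,1,2} | prev {} | push {0,1}
  [4] u=3 | in {} | out {2,3} | prev {} | push {2}
  [5] u=4 | in {0,1,2,3} | out {1} | prev {} | push {3}
  [6] u=5 | in {0,1,2,3} | out {1,2} | prev {} | push {4}
  [7] u=0 | in {0,1,2} | out {0,1,2} | prev {} | push {}
  [8] u=1 | in {0,1,2} | out {0,1,2} | ==
  [9] u=2 | in {0,1,2,3} | out {0,1,2} | ==
  [10] u=3 | in {0,1,2} | out {0,1,2,3} | prev {2,3} | push {2,5}
  [11] u=4 | in {0,1,2,3} | out {1} | ==
  [12] u=2 | in {0,1,2,3} | out {0,1,2} | ==
  [13] u=5 | in {0,1,2,3} | out {1,2} | ==

Converged values:
  [0] {0,1,2}
  [1] {0,1,2}
  [2] {0,1,2}
  [3] {0,1,2,3}
  [4] {1}
  [5] {1,2}

no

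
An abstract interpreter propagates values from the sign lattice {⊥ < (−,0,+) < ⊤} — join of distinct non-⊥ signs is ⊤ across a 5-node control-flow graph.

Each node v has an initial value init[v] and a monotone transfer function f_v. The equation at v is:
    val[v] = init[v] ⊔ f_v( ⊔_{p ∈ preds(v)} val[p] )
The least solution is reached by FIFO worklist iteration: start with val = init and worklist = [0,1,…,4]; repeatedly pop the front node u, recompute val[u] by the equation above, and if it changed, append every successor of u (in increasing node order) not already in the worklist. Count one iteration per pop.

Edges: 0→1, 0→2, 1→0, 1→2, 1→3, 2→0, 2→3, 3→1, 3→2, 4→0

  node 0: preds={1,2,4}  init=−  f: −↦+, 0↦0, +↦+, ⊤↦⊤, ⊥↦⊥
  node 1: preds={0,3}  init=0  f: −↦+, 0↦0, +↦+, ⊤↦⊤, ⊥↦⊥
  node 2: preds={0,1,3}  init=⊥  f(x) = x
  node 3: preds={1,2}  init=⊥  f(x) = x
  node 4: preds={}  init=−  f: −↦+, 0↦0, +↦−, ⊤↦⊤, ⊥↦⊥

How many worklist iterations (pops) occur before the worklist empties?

8

Iteration log — 8 steps:
  step 1. node 0  ⊔preds=⊤  new=⊤  old=−  +wl: 
  step 2. node 1  ⊔preds=⊤  new=⊤  old=0  +wl: 0
  step 3. node 2  ⊔preds=⊤  new=⊤  old=⊥  +wl: 
  step 4. node 3  ⊔preds=⊤  new=⊤  old=⊥  +wl: 1,2
  step 5. node 4  ⊔preds=⊥  new=−  stable
  step 6. node 0  ⊔preds=⊤  new=⊤  stable
  step 7. node 1  ⊔preds=⊤  new=⊤  stable
  step 8. node 2  ⊔preds=⊤  new=⊤  stable

Least fixpoint reached:
  node 0: ⊤
  node 1: ⊤
  node 2: ⊤
  node 3: ⊤
  node 4: −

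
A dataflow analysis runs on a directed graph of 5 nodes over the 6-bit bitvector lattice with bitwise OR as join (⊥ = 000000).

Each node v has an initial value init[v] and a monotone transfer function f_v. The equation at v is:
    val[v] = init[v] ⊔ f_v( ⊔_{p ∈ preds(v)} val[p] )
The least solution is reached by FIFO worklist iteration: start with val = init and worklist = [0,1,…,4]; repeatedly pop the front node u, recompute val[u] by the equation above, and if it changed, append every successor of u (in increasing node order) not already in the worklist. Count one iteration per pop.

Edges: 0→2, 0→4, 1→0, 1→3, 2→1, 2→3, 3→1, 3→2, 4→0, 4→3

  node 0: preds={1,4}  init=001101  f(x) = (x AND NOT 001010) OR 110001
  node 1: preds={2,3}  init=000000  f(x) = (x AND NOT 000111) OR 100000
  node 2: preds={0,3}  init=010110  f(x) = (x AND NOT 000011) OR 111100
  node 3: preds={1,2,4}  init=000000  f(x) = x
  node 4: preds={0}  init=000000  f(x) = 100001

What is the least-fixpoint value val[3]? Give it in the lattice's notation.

111111

Trace (12 dequeues):
  [1] u=0 | in 000000 | out 111101 | prev 001101 | push {}
  [2] u=1 | in 010110 | out 110000 | prev 000000 | push {0}
  [3] u=2 | in 111101 | out 111110 | prev 010110 | push {1}
  [4] u=3 | in 111110 | out 111110 | prev 000000 | push {2}
  [5] u=4 | in 111101 | out 100001 | prev 000000 | push {3}
  [6] u=0 | in 110001 | out 111101 | ==
  [7] u=1 | in 111110 | out 111000 | prev 110000 | push {0}
  [8] u=2 | in 111111 | out 111110 | ==
  [9] u=3 | in 111111 | out 111111 | prev 111110 | push {1,2}
  [10] u=0 | in 111001 | out 111101 | ==
  [11] u=1 | in 111111 | out 111000 | ==
  [12] u=2 | in 111111 | out 111110 | ==

Converged values:
  [0] 111101
  [1] 111000
  [2] 111110
  [3] 111111
  [4] 100001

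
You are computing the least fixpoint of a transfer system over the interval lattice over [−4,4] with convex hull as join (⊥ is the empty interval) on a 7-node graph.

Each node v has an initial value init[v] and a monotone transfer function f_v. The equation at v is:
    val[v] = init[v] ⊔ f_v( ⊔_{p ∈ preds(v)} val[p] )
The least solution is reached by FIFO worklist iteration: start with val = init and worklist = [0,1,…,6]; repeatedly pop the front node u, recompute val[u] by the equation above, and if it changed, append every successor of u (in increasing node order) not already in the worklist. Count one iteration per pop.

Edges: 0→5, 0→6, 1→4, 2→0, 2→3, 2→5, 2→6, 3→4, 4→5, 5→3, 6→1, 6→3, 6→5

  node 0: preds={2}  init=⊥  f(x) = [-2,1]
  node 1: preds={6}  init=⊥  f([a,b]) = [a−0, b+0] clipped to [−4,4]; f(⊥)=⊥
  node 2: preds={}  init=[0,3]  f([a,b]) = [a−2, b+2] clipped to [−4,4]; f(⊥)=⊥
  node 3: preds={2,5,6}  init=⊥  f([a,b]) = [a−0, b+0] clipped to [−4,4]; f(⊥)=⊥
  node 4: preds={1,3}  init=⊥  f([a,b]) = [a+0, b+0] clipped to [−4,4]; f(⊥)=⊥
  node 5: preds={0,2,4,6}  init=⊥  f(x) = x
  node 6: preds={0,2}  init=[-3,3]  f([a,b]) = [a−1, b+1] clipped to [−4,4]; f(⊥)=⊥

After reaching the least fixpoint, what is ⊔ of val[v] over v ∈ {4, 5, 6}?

[-3,4]

Trace (13 dequeues):
  [1] u=0 | in [0,3] | out [-2,1] | prev ⊥ | push {}
  [2] u=1 | in [-3,3] | out [-3,3] | prev ⊥ | push {}
  [3] u=2 | in ⊥ | out [0,3] | ==
  [4] u=3 | in [-3,3] | out [-3,3] | prev ⊥ | push {}
  [5] u=4 | in [-3,3] | out [-3,3] | prev ⊥ | push {}
  [6] u=5 | in [-3,3] | out [-3,3] | prev ⊥ | push {3}
  [7] u=6 | in [-2,3] | out [-3,4] | prev [-3,3] | push {1,5}
  [8] u=3 | in [-3,4] | out [-3,4] | prev [-3,3] | push {4}
  [9] u=1 | in [-3,4] | out [-3,4] | prev [-3,3] | push {}
  [10] u=5 | in [-3,4] | out [-3,4] | prev [-3,3] | push {3}
  [11] u=4 | in [-3,4] | out [-3,4] | prev [-3,3] | push {5}
  [12] u=3 | in [-3,4] | out [-3,4] | ==
  [13] u=5 | in [-3,4] | out [-3,4] | ==

Converged values:
  [0] [-2,1]
  [1] [-3,4]
  [2] [0,3]
  [3] [-3,4]
  [4] [-3,4]
  [5] [-3,4]
  [6] [-3,4]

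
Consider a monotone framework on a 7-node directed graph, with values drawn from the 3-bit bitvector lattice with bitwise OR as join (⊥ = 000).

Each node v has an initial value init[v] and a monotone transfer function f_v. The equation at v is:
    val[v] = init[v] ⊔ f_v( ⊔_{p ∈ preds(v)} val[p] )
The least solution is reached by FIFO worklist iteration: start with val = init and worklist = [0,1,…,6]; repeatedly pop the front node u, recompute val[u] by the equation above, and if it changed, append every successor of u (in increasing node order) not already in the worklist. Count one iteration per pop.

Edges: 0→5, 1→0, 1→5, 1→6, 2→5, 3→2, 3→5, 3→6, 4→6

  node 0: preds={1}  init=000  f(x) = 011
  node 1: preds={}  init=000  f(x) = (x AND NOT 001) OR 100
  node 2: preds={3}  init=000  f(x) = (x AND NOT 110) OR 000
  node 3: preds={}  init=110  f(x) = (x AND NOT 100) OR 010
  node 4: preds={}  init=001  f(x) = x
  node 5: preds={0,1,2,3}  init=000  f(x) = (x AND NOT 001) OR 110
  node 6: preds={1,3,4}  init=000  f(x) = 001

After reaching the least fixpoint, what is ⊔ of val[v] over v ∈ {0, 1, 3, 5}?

Trace (8 dequeues):
  [1] u=0 | in 000 | out 011 | prev 000 | push {}
  [2] u=1 | in 000 | out 100 | prev 000 | push {0}
  [3] u=2 | in 110 | out 000 | ==
  [4] u=3 | in 000 | out 110 | ==
  [5] u=4 | in 000 | out 001 | ==
  [6] u=5 | in 111 | out 110 | prev 000 | push {}
  [7] u=6 | in 111 | out 001 | prev 000 | push {}
  [8] u=0 | in 100 | out 011 | ==

Converged values:
  [0] 011
  [1] 100
  [2] 000
  [3] 110
  [4] 001
  [5] 110
  [6] 001

111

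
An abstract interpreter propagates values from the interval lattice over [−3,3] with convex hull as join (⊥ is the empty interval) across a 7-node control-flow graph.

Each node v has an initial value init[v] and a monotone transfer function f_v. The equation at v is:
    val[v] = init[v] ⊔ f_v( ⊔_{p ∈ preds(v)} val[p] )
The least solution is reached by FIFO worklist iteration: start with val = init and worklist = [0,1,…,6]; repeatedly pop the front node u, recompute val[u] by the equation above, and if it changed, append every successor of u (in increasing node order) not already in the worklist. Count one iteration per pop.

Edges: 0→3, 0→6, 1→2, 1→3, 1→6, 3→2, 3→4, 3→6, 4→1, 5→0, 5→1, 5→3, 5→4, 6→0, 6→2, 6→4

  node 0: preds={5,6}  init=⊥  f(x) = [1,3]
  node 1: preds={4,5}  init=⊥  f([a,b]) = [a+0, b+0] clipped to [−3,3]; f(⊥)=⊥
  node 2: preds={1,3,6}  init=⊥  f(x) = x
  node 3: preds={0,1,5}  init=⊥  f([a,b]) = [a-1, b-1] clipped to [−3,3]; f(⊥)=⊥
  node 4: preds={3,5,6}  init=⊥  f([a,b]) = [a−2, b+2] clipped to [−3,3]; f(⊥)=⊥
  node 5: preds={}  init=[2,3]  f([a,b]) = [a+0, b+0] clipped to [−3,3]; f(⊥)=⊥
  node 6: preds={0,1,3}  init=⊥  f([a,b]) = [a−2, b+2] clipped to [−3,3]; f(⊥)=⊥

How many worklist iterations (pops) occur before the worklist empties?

20

Iteration log — 20 steps:
  step 1. node 0  ⊔preds=[2,3]  new=[1,3]  old=⊥  +wl: 
  step 2. node 1  ⊔preds=[2,3]  new=[2,3]  old=⊥  +wl: 
  step 3. node 2  ⊔preds=[2,3]  new=[2,3]  old=⊥  +wl: 
  step 4. node 3  ⊔preds=[1,3]  new=[0,2]  old=⊥  +wl: 2
  step 5. node 4  ⊔preds=[0,3]  new=[-2,3]  old=⊥  +wl: 1
  step 6. node 5  ⊔preds=⊥  new=[2,3]  stable
  step 7. node 6  ⊔preds=[0,3]  new=[-2,3]  old=⊥  +wl: 0,4
  step 8. node 2  ⊔preds=[-2,3]  new=[-2,3]  old=[2,3]  +wl: 
  step 9. node 1  ⊔preds=[-2,3]  new=[-2,3]  old=[2,3]  +wl: 2,3,6
  step 10. node 0  ⊔preds=[-2,3]  new=[1,3]  stable
  step 11. node 4  ⊔preds=[-2,3]  new=[-3,3]  old=[-2,3]  +wl: 1
  step 12. node 2  ⊔preds=[-2,3]  new=[-2,3]  stable
  step 13. node 3  ⊔preds=[-2,3]  new=[-3,2]  old=[0,2]  +wl: 2,4
  step 14. node 6  ⊔preds=[-3,3]  new=[-3,3]  old=[-2,3]  +wl: 0
  step 15. node 1  ⊔preds=[-3,3]  new=[-3,3]  old=[-2,3]  +wl: 3,6
  step 16. node 2  ⊔preds=[-3,3]  new=[-3,3]  old=[-2,3]  +wl: 
  step 17. node 4  ⊔preds=[-3,3]  new=[-3,3]  stable
  step 18. node 0  ⊔preds=[-3,3]  new=[1,3]  stable
  step 19. node 3  ⊔preds=[-3,3]  new=[-3,2]  stable
  step 20. node 6  ⊔preds=[-3,3]  new=[-3,3]  stable

Least fixpoint reached:
  node 0: [1,3]
  node 1: [-3,3]
  node 2: [-3,3]
  node 3: [-3,2]
  node 4: [-3,3]
  node 5: [2,3]
  node 6: [-3,3]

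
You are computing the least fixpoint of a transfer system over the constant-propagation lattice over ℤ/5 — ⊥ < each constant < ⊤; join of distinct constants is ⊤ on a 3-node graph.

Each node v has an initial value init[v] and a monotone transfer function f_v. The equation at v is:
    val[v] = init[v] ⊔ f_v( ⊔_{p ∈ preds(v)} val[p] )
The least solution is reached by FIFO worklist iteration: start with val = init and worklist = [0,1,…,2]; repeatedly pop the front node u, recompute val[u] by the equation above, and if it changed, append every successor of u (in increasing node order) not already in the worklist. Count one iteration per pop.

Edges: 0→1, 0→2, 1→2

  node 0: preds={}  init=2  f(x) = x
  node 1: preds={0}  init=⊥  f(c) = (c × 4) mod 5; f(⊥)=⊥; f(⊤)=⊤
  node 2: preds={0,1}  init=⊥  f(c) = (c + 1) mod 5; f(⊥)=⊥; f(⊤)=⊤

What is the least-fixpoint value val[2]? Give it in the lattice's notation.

⊤

Trace (3 dequeues):
  [1] u=0 | in ⊥ | out 2 | ==
  [2] u=1 | in 2 | out 3 | prev ⊥ | push {}
  [3] u=2 | in ⊤ | out ⊤ | prev ⊥ | push {}

Converged values:
  [0] 2
  [1] 3
  [2] ⊤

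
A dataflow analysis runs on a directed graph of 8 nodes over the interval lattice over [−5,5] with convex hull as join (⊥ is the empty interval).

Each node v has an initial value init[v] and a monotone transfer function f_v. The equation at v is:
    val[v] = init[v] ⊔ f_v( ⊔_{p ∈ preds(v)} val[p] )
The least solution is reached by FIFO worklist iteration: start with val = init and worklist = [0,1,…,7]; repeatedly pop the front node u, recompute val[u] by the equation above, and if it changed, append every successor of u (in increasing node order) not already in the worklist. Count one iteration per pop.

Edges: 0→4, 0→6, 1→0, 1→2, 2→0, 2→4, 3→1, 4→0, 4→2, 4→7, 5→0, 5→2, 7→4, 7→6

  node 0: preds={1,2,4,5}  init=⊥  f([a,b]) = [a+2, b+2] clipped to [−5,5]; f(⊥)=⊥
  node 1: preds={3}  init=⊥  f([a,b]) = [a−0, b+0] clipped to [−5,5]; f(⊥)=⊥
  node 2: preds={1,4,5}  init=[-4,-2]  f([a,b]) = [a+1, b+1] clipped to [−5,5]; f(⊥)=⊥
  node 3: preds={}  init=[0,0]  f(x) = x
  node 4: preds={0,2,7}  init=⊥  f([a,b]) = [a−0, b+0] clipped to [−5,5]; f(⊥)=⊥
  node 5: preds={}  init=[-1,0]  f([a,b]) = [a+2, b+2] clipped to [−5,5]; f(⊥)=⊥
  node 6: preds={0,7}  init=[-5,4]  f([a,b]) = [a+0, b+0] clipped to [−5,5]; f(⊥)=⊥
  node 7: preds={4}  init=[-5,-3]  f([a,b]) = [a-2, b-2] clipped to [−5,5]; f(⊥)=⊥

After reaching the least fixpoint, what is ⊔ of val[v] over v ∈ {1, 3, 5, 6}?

[-5,5]

Trace (22 dequeues):
  [1] u=0 | in [-4,0] | out [-2,2] | prev ⊥ | push {}
  [2] u=1 | in [0,0] | out [0,0] | prev ⊥ | push {0}
  [3] u=2 | in [-1,0] | out [-4,1] | prev [-4,-2] | push {}
  [4] u=3 | in ⊥ | out [0,0] | ==
  [5] u=4 | in [-5,2] | out [-5,2] | prev ⊥ | push {2}
  [6] u=5 | in ⊥ | out [-1,0] | ==
  [7] u=6 | in [-5,2] | out [-5,4] | ==
  [8] u=7 | in [-5,2] | out [-5,0] | prev [-5,-3] | push {4,6}
  [9] u=0 | in [-5,2] | out [-3,4] | prev [-2,2] | push {}
  [10] u=2 | in [-5,2] | out [-4,3] | prev [-4,1] | push {0}
  [11] u=4 | in [-5,4] | out [-5,4] | prev [-5,2] | push {2,7}
  [12] u=6 | in [-5,4] | out [-5,4] | ==
  [13] u=0 | in [-5,4] | out [-3,5] | prev [-3,4] | push {4,6}
  [14] u=2 | in [-5,4] | out [-4,5] | prev [-4,3] | push {0}
  [15] u=7 | in [-5,4] | out [-5,2] | prev [-5,0] | push {}
  [16] u=4 | in [-5,5] | out [-5,5] | prev [-5,4] | push {2,7}
  [17] u=6 | in [-5,5] | out [-5,5] | prev [-5,4] | push {}
  [18] u=0 | in [-5,5] | out [-3,5] | ==
  [19] u=2 | in [-5,5] | out [-4,5] | ==
  [20] u=7 | in [-5,5] | out [-5,3] | prev [-5,2] | push {4,6}
  [21] u=4 | in [-5,5] | out [-5,5] | ==
  [22] u=6 | in [-5,5] | out [-5,5] | ==

Converged values:
  [0] [-3,5]
  [1] [0,0]
  [2] [-4,5]
  [3] [0,0]
  [4] [-5,5]
  [5] [-1,0]
  [6] [-5,5]
  [7] [-5,3]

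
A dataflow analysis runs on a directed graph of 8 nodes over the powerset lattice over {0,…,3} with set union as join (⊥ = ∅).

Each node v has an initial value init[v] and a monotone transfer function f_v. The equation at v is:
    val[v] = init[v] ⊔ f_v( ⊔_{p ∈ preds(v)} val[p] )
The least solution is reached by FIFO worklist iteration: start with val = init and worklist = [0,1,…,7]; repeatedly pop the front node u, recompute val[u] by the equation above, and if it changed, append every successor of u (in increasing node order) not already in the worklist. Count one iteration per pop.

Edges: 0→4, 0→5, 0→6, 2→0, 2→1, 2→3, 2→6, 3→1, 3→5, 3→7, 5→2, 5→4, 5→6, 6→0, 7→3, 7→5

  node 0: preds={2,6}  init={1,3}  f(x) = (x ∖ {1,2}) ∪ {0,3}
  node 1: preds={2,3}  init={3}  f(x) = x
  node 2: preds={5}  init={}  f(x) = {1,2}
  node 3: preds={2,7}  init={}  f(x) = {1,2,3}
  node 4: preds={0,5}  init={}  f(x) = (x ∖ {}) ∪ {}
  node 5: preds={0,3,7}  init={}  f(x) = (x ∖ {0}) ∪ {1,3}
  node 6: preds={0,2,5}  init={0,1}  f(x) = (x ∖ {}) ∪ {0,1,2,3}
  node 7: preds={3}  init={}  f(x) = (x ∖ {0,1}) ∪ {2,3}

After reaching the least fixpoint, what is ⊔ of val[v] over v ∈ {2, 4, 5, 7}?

{0,1,2,3}

Iteration log — 14 steps:
  step 1. node 0  ⊔preds={0,1}  new={0,1,3}  old={1,3}  +wl: 
  step 2. node 1  ⊔preds={}  new={3}  stable
  step 3. node 2  ⊔preds={}  new={1,2}  old={}  +wl: 0,1
  step 4. node 3  ⊔preds={1,2}  new={1,2,3}  old={}  +wl: 
  step 5. node 4  ⊔preds={0,1,3}  new={0,1,3}  old={}  +wl: 
  step 6. node 5  ⊔preds={0,1,2,3}  new={1,2,3}  old={}  +wl: 2,4
  step 7. node 6  ⊔preds={0,1,2,3}  new={0,1,2,3}  old={0,1}  +wl: 
  step 8. node 7  ⊔preds={1,2,3}  new={2,3}  old={}  +wl: 3,5
  step 9. node 0  ⊔preds={0,1,2,3}  new={0,1,3}  stable
  step 10. node 1  ⊔preds={1,2,3}  new={1,2,3}  old={3}  +wl: 
  step 11. node 2  ⊔preds={1,2,3}  new={1,2}  stable
  step 12. node 4  ⊔preds={0,1,2,3}  new={0,1,2,3}  old={0,1,3}  +wl: 
  step 13. node 3  ⊔preds={1,2,3}  new={1,2,3}  stable
  step 14. node 5  ⊔preds={0,1,2,3}  new={1,2,3}  stable

Least fixpoint reached:
  node 0: {0,1,3}
  node 1: {1,2,3}
  node 2: {1,2}
  node 3: {1,2,3}
  node 4: {0,1,2,3}
  node 5: {1,2,3}
  node 6: {0,1,2,3}
  node 7: {2,3}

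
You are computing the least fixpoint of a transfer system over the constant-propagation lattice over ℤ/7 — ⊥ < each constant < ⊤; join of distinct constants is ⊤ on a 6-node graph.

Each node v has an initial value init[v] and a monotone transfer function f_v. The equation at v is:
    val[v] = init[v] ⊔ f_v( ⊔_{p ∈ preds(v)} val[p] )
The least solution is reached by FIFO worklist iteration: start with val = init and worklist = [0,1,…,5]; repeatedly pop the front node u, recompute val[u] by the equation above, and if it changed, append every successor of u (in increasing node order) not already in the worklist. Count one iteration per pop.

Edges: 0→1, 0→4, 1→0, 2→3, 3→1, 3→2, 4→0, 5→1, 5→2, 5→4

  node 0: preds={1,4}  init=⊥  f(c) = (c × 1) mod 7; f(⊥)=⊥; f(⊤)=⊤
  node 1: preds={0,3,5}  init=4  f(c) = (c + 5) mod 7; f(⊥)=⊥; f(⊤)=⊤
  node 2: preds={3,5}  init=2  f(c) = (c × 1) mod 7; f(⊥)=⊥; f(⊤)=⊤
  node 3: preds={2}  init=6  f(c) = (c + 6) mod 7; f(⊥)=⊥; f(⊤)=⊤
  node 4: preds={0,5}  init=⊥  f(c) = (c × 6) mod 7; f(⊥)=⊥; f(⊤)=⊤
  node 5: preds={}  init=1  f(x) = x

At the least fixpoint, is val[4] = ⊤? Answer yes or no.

Trace (10 dequeues):
  [1] u=0 | in 4 | out 4 | prev ⊥ | push {}
  [2] u=1 | in ⊤ | out ⊤ | prev 4 | push {0}
  [3] u=2 | in ⊤ | out ⊤ | prev 2 | push {}
  [4] u=3 | in ⊤ | out ⊤ | prev 6 | push {1,2}
  [5] u=4 | in ⊤ | out ⊤ | prev ⊥ | push {}
  [6] u=5 | in ⊥ | out 1 | ==
  [7] u=0 | in ⊤ | out ⊤ | prev 4 | push {4}
  [8] u=1 | in ⊤ | out ⊤ | ==
  [9] u=2 | in ⊤ | out ⊤ | ==
  [10] u=4 | in ⊤ | out ⊤ | ==

Converged values:
  [0] ⊤
  [1] ⊤
  [2] ⊤
  [3] ⊤
  [4] ⊤
  [5] 1

yes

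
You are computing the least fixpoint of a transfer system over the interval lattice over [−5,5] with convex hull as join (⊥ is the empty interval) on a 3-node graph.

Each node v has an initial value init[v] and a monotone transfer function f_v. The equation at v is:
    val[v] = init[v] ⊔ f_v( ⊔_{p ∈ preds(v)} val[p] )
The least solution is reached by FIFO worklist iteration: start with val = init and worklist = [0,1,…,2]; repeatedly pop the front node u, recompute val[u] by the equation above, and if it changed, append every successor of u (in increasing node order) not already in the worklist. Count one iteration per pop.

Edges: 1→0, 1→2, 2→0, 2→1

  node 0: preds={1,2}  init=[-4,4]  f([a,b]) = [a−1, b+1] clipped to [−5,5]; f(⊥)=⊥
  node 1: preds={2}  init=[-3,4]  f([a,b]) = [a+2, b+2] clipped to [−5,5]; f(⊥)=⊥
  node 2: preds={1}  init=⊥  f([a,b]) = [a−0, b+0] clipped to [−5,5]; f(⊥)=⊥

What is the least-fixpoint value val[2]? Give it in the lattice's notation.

[-3,5]

Trace (9 dequeues):
  [1] u=0 | in [-3,4] | out [-4,5] | prev [-4,4] | push {}
  [2] u=1 | in ⊥ | out [-3,4] | ==
  [3] u=2 | in [-3,4] | out [-3,4] | prev ⊥ | push {0,1}
  [4] u=0 | in [-3,4] | out [-4,5] | ==
  [5] u=1 | in [-3,4] | out [-3,5] | prev [-3,4] | push {0,2}
  [6] u=0 | in [-3,5] | out [-4,5] | ==
  [7] u=2 | in [-3,5] | out [-3,5] | prev [-3,4] | push {0,1}
  [8] u=0 | in [-3,5] | out [-4,5] | ==
  [9] u=1 | in [-3,5] | out [-3,5] | ==

Converged values:
  [0] [-4,5]
  [1] [-3,5]
  [2] [-3,5]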